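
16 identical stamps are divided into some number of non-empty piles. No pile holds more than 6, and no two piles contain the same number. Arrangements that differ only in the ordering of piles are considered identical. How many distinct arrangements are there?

Enumerating:
6, 5, 4, 1
6, 5, 3, 2
6, 4, 3, 2, 1

3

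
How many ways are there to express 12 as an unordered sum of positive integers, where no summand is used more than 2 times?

36

A partial list (first 12 by largest part):
12
1, 11
2, 10
1, 1, 10
3, 9
1, 2, 9
4, 8
1, 3, 8
2, 2, 8
1, 1, 2, 8
5, 7
1, 4, 7
…and 24 more, for 36 total.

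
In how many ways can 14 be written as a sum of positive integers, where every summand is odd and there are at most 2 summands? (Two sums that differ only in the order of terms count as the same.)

4

The partitions of 14 that satisfy the conditions:
13 + 1
11 + 3
9 + 5
7 + 7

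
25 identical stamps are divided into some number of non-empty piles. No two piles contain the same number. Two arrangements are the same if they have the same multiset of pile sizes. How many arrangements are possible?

142

Counting exhaustively, 142 partitions satisfy the conditions.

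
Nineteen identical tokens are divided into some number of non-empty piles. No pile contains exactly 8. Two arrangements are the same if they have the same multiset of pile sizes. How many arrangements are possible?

434

Enumerating by decreasing first part gives 434 partitions in all.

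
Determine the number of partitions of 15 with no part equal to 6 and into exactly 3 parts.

15

The partitions of 15 that satisfy the conditions:
13, 1, 1
12, 2, 1
11, 3, 1
11, 2, 2
10, 4, 1
10, 3, 2
9, 5, 1
9, 4, 2
9, 3, 3
8, 5, 2
8, 4, 3
7, 7, 1
7, 5, 3
7, 4, 4
5, 5, 5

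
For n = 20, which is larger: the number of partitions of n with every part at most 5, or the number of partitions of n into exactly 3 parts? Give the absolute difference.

159

Partitions of 20 with every part at most 5: 192.
Partitions of 20 into exactly 3 parts: 33.
|192 − 33| = 159.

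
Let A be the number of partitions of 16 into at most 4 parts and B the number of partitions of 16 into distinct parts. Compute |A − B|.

Partitions of 16 into at most 4 parts: 64.
Partitions of 16 into distinct parts: 32.
|64 − 32| = 32.

32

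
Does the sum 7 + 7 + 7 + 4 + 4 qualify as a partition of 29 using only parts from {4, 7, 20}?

The parts sum to 29, and the condition 'each summand belongs to {4, 7, 20}' holds.

Yes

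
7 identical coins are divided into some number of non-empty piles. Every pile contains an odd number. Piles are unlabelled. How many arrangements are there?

They are:
7
1+1+5
1+3+3
1+1+1+1+3
1+1+1+1+1+1+1

5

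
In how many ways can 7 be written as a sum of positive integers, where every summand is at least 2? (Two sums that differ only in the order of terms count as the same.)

4

They are:
7
5,2
4,3
3,2,2
Counting gives 4.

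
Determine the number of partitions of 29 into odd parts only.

Counting exhaustively, 256 partitions satisfy the conditions.

256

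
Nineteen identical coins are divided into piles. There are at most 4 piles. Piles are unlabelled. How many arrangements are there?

Direct enumeration gives 94 partitions.

94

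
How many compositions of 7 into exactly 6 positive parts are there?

Place 5 bars in the 6 internal gaps of a row of 7 dots: C(6,5) = 6.

6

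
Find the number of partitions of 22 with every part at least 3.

There are 73 such partitions.

73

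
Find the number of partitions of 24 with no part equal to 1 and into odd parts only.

18

The partitions of 24 that satisfy the conditions:
21,3
19,5
17,7
15,9
15,3,3,3
13,11
13,5,3,3
11,7,3,3
11,5,5,3
9,9,3,3
9,7,5,3
9,5,5,5
9,3,3,3,3,3
7,7,7,3
7,7,5,5
7,5,3,3,3,3
5,5,5,3,3,3
3,3,3,3,3,3,3,3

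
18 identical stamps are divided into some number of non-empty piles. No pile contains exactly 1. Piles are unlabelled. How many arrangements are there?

88

Direct enumeration gives 88 partitions.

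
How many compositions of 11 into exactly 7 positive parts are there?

210

By stars and bars with positive parts, the count is C(10,6) = 210.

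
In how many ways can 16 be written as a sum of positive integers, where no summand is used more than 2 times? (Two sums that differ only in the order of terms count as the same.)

Counting exhaustively, 89 partitions satisfy the conditions.

89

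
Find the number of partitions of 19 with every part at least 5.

10

They are:
19
5+14
6+13
7+12
8+11
9+10
5+5+9
5+6+8
5+7+7
6+6+7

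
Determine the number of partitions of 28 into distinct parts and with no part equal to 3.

135

Counting exhaustively, 135 partitions satisfy the conditions.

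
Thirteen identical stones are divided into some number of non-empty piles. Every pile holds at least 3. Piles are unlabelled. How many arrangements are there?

Listing the qualifying partitions of 13:
13
10,3
9,4
8,5
7,6
7,3,3
6,4,3
5,5,3
5,4,4
4,3,3,3
Counting gives 10.

10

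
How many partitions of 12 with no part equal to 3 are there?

47

A partial list (first 12 by largest part):
12
11, 1
10, 2
10, 1, 1
9, 2, 1
9, 1, 1, 1
8, 4
8, 2, 2
8, 2, 1, 1
8, 1, 1, 1, 1
7, 5
7, 4, 1
…and 35 more, for 47 total.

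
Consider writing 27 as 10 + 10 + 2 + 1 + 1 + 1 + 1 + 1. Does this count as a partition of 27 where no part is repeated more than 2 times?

The parts sum to 27, and the condition 'no summand is used more than 2 times' is violated.

No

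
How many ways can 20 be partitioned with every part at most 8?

434

Direct enumeration gives 434 partitions.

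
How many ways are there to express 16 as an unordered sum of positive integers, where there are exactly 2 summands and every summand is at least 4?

5

Listing the qualifying partitions of 16:
12 + 4
11 + 5
10 + 6
9 + 7
8 + 8
That's 5 in total.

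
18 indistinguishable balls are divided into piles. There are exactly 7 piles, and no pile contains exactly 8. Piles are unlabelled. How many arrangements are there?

A partial list (first 12 by largest part):
12,1,1,1,1,1,1
11,2,1,1,1,1,1
10,3,1,1,1,1,1
10,2,2,1,1,1,1
9,4,1,1,1,1,1
9,3,2,1,1,1,1
9,2,2,2,1,1,1
7,6,1,1,1,1,1
7,5,2,1,1,1,1
7,4,3,1,1,1,1
7,4,2,2,1,1,1
7,3,3,2,1,1,1
…and 32 more, for 44 total.

44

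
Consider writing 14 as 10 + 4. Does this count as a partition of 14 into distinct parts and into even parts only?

Yes

The parts sum to 14, and the condition 'all summands are distinct' holds; the condition 'every summand is even' holds.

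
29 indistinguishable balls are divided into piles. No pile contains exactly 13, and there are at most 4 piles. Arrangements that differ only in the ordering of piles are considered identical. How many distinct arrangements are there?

240

Systematic enumeration (by largest part, then next-largest, …) yields 240.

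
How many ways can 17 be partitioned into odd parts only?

38

A partial list (first 12 by largest part):
17
15+1+1
13+3+1
13+1+1+1+1
11+5+1
11+3+3
11+3+1+1+1
11+1+1+1+1+1+1
9+7+1
9+5+3
9+5+1+1+1
9+3+3+1+1
…and 26 more, for 38 total.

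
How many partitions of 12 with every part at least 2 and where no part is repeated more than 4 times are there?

The partitions of 12 that satisfy the conditions:
12
10,2
9,3
8,4
8,2,2
7,5
7,3,2
6,6
6,4,2
6,3,3
6,2,2,2
5,5,2
5,4,3
5,3,2,2
4,4,4
4,4,2,2
4,3,3,2
4,2,2,2,2
3,3,3,3
3,3,2,2,2

20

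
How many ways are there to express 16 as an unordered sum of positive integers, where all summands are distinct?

32

A partial list (first 12 by largest part):
16
15 + 1
14 + 2
13 + 3
13 + 2 + 1
12 + 4
12 + 3 + 1
11 + 5
11 + 4 + 1
11 + 3 + 2
10 + 6
10 + 5 + 1
…and 20 more, for 32 total.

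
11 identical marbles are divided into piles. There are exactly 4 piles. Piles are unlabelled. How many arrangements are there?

11

Listing the qualifying partitions of 11:
8,1,1,1
7,2,1,1
6,3,1,1
6,2,2,1
5,4,1,1
5,3,2,1
5,2,2,2
4,4,2,1
4,3,3,1
4,3,2,2
3,3,3,2
Counting gives 11.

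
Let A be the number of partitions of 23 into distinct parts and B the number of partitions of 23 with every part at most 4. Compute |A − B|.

Partitions of 23 into distinct parts: 104.
Partitions of 23 with every part at most 4: 150.
|104 − 150| = 46.

46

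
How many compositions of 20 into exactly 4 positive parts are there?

969

By stars and bars with positive parts, the count is C(19,3) = 969.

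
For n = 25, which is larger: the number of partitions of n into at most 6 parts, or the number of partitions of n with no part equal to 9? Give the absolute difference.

1115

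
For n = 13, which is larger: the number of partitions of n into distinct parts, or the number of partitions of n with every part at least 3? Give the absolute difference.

8

Partitions of 13 into distinct parts: 18.
Partitions of 13 with every part at least 3: 10.
|18 − 10| = 8.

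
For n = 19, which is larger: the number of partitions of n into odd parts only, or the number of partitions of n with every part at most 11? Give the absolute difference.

391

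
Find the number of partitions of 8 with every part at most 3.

10

Listing the qualifying partitions of 8:
3, 3, 2
3, 3, 1, 1
3, 2, 2, 1
3, 2, 1, 1, 1
3, 1, 1, 1, 1, 1
2, 2, 2, 2
2, 2, 2, 1, 1
2, 2, 1, 1, 1, 1
2, 1, 1, 1, 1, 1, 1
1, 1, 1, 1, 1, 1, 1, 1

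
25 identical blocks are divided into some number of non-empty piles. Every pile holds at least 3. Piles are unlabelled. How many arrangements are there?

Direct enumeration gives 130 partitions.

130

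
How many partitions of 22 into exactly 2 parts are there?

11

They are:
21, 1
20, 2
19, 3
18, 4
17, 5
16, 6
15, 7
14, 8
13, 9
12, 10
11, 11
Counting gives 11.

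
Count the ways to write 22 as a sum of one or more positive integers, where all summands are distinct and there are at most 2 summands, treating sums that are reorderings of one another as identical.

11

Listing the qualifying partitions of 22:
22
21 + 1
20 + 2
19 + 3
18 + 4
17 + 5
16 + 6
15 + 7
14 + 8
13 + 9
12 + 10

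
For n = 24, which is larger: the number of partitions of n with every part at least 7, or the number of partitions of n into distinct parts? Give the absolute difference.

112

Partitions of 24 with every part at least 7: 10.
Partitions of 24 into distinct parts: 122.
|10 − 122| = 112.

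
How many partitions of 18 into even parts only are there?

30

There are too many to list fully; the first 12 (by largest part) are:
18
2, 16
4, 14
2, 2, 14
6, 12
2, 4, 12
2, 2, 2, 12
8, 10
2, 6, 10
4, 4, 10
2, 2, 4, 10
2, 2, 2, 2, 10
…and 18 more, for 30 total.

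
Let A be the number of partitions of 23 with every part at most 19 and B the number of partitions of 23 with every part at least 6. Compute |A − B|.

Partitions of 23 with every part at most 19: 1248.
Partitions of 23 with every part at least 6: 12.
|1248 − 12| = 1236.

1236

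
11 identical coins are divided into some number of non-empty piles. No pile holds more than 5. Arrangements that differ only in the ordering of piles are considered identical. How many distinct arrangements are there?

There are too many to list fully; the first 12 (by largest part) are:
5 + 5 + 1
5 + 4 + 2
5 + 4 + 1 + 1
5 + 3 + 3
5 + 3 + 2 + 1
5 + 3 + 1 + 1 + 1
5 + 2 + 2 + 2
5 + 2 + 2 + 1 + 1
5 + 2 + 1 + 1 + 1 + 1
5 + 1 + 1 + 1 + 1 + 1 + 1
4 + 4 + 3
4 + 4 + 2 + 1
…and 25 more, for 37 total.

37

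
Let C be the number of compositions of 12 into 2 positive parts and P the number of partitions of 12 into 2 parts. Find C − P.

5

Ordered (compositions into 2 parts): C(11,1) = 11.
Partitions of 12 into exactly 2 parts: 6.
Difference: 11 − 6 = 5.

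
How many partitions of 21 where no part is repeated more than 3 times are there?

395

Systematic enumeration (by largest part, then next-largest, …) yields 395.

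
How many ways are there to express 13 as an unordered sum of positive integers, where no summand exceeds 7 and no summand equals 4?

There are too many to list fully; the first 12 (by largest part) are:
7 + 6
7 + 5 + 1
7 + 3 + 3
7 + 3 + 2 + 1
7 + 3 + 1 + 1 + 1
7 + 2 + 2 + 2
7 + 2 + 2 + 1 + 1
7 + 2 + 1 + 1 + 1 + 1
7 + 1 + 1 + 1 + 1 + 1 + 1
6 + 6 + 1
6 + 5 + 2
6 + 5 + 1 + 1
…and 42 more, for 54 total.

54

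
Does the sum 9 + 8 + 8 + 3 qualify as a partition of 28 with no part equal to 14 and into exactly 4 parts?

Yes

The parts sum to 28, and the condition 'no summand equals 14' holds; the condition 'there are exactly 4 summands' holds.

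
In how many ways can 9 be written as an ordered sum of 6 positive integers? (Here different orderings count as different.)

56

Equivalently, choose which 5 of the 8 gaps become plus signs: C(8,5) = 56.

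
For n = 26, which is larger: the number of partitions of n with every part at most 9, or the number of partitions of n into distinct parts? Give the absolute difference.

1384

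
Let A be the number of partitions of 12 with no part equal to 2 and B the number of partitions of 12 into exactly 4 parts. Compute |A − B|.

Partitions of 12 with no part equal to 2: 35.
Partitions of 12 into exactly 4 parts: 15.
|35 − 15| = 20.

20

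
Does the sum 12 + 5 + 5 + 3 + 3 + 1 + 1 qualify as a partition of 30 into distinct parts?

The parts sum to 30, and the condition 'all summands are distinct' is violated.

No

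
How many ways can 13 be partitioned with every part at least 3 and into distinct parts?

Enumerating:
13
3 + 10
4 + 9
5 + 8
6 + 7
3 + 4 + 6
That's 6 in total.

6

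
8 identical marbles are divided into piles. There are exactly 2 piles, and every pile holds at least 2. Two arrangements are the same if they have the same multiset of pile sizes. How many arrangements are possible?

They are:
6+2
5+3
4+4

3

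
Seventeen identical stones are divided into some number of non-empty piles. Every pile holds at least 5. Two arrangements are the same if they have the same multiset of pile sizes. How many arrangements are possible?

7

Enumerating:
17
12 + 5
11 + 6
10 + 7
9 + 8
7 + 5 + 5
6 + 6 + 5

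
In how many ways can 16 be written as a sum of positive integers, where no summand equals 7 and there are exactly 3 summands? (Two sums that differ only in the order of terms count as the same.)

The partitions of 16 that satisfy the conditions:
14+1+1
13+2+1
12+3+1
12+2+2
11+4+1
11+3+2
10+5+1
10+4+2
10+3+3
9+6+1
9+5+2
9+4+3
8+6+2
8+5+3
8+4+4
6+6+4
6+5+5

17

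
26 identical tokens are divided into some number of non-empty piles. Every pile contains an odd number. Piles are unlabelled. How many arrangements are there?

165

A full systematic count gives 165.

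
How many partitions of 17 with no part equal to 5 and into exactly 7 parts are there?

27

A partial list (first 12 by largest part):
11 + 1 + 1 + 1 + 1 + 1 + 1
10 + 2 + 1 + 1 + 1 + 1 + 1
9 + 3 + 1 + 1 + 1 + 1 + 1
9 + 2 + 2 + 1 + 1 + 1 + 1
8 + 4 + 1 + 1 + 1 + 1 + 1
8 + 3 + 2 + 1 + 1 + 1 + 1
8 + 2 + 2 + 2 + 1 + 1 + 1
7 + 4 + 2 + 1 + 1 + 1 + 1
7 + 3 + 3 + 1 + 1 + 1 + 1
7 + 3 + 2 + 2 + 1 + 1 + 1
7 + 2 + 2 + 2 + 2 + 1 + 1
6 + 6 + 1 + 1 + 1 + 1 + 1
…and 15 more, for 27 total.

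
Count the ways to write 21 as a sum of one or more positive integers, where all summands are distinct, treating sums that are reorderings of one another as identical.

76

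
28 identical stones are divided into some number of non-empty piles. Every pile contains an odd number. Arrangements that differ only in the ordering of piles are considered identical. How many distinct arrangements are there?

222

Enumerating by decreasing first part gives 222 partitions in all.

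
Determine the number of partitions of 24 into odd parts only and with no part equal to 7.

Enumerating by decreasing first part gives 84 partitions in all.

84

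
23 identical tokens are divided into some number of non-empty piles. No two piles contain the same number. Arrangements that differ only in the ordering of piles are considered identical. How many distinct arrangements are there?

Direct enumeration gives 104 partitions.

104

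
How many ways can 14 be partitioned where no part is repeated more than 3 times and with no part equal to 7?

70

There are too many to list fully; the first 12 (by largest part) are:
14
13 + 1
12 + 2
12 + 1 + 1
11 + 3
11 + 2 + 1
11 + 1 + 1 + 1
10 + 4
10 + 3 + 1
10 + 2 + 2
10 + 2 + 1 + 1
9 + 5
…and 58 more, for 70 total.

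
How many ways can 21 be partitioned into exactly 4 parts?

72

Direct enumeration gives 72 partitions.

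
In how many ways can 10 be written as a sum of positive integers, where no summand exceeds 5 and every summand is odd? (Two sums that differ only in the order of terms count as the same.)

7

They are:
5+5
5+3+1+1
5+1+1+1+1+1
3+3+3+1
3+3+1+1+1+1
3+1+1+1+1+1+1+1
1+1+1+1+1+1+1+1+1+1
That's 7 in total.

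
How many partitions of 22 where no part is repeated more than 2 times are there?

297

Direct enumeration gives 297 partitions.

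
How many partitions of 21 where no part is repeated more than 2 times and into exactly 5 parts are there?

A full systematic count gives 71.

71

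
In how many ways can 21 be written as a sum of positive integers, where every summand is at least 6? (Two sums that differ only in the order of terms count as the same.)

Listing the qualifying partitions of 21:
21
15,6
14,7
13,8
12,9
11,10
9,6,6
8,7,6
7,7,7

9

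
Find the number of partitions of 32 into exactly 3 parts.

85

Direct enumeration gives 85 partitions.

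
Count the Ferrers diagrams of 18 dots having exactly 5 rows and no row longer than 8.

A partial list (first 12 by largest part):
8+7+1+1+1
8+6+2+1+1
8+5+3+1+1
8+5+2+2+1
8+4+4+1+1
8+4+3+2+1
8+4+2+2+2
8+3+3+3+1
8+3+3+2+2
7+7+2+1+1
7+6+3+1+1
7+6+2+2+1
…and 27 more, for 39 total.

39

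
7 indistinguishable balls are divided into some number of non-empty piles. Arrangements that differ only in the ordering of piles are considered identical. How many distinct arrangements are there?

15

Listing the qualifying partitions of 7:
7
6,1
5,2
5,1,1
4,3
4,2,1
4,1,1,1
3,3,1
3,2,2
3,2,1,1
3,1,1,1,1
2,2,2,1
2,2,1,1,1
2,1,1,1,1,1
1,1,1,1,1,1,1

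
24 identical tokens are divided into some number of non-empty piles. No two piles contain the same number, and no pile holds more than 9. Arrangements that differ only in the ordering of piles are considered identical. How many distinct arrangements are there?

Enumerating:
9,8,7
9,8,6,1
9,8,5,2
9,8,4,3
9,8,4,2,1
9,7,6,2
9,7,5,3
9,7,5,2,1
9,7,4,3,1
9,6,5,4
9,6,5,3,1
9,6,4,3,2
9,5,4,3,2,1
8,7,6,3
8,7,6,2,1
8,7,5,4
8,7,5,3,1
8,7,4,3,2
8,6,5,4,1
8,6,5,3,2
8,6,4,3,2,1
7,6,5,4,2
7,6,5,3,2,1
That's 23 in total.

23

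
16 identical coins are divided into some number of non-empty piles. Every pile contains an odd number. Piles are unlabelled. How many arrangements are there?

32

A partial list (first 12 by largest part):
1 + 15
3 + 13
1 + 1 + 1 + 13
5 + 11
1 + 1 + 3 + 11
1 + 1 + 1 + 1 + 1 + 11
7 + 9
1 + 1 + 5 + 9
1 + 3 + 3 + 9
1 + 1 + 1 + 1 + 3 + 9
1 + 1 + 1 + 1 + 1 + 1 + 1 + 9
1 + 1 + 7 + 7
…and 20 more, for 32 total.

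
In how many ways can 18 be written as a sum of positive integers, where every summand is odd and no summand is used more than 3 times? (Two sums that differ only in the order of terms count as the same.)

They are:
17 + 1
15 + 3
15 + 1 + 1 + 1
13 + 5
13 + 3 + 1 + 1
11 + 7
11 + 5 + 1 + 1
11 + 3 + 3 + 1
9 + 9
9 + 7 + 1 + 1
9 + 5 + 3 + 1
9 + 3 + 3 + 3
9 + 3 + 3 + 1 + 1 + 1
7 + 7 + 3 + 1
7 + 5 + 5 + 1
7 + 5 + 3 + 3
7 + 5 + 3 + 1 + 1 + 1
7 + 3 + 3 + 3 + 1 + 1
5 + 5 + 5 + 3
5 + 5 + 5 + 1 + 1 + 1
5 + 5 + 3 + 3 + 1 + 1
That's 21 in total.

21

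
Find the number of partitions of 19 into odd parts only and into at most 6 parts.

Enumerating:
19
17, 1, 1
15, 3, 1
15, 1, 1, 1, 1
13, 5, 1
13, 3, 3
13, 3, 1, 1, 1
11, 7, 1
11, 5, 3
11, 5, 1, 1, 1
11, 3, 3, 1, 1
9, 9, 1
9, 7, 3
9, 7, 1, 1, 1
9, 5, 5
9, 5, 3, 1, 1
9, 3, 3, 3, 1
7, 7, 5
7, 7, 3, 1, 1
7, 5, 5, 1, 1
7, 5, 3, 3, 1
7, 3, 3, 3, 3
5, 5, 5, 3, 1
5, 5, 3, 3, 3

24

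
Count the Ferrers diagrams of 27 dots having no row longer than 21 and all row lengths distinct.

182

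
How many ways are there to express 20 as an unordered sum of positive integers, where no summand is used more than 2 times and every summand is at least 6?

8

They are:
20
6 + 14
7 + 13
8 + 12
9 + 11
10 + 10
6 + 6 + 8
6 + 7 + 7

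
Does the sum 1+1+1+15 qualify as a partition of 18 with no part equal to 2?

The parts sum to 18, and the condition 'no summand equals 2' holds.

Yes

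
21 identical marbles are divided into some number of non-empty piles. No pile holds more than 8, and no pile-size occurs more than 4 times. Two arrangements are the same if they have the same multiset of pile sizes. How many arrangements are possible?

287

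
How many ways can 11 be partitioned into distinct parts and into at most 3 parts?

Listing the qualifying partitions of 11:
11
10,1
9,2
8,3
8,2,1
7,4
7,3,1
6,5
6,4,1
6,3,2
5,4,2

11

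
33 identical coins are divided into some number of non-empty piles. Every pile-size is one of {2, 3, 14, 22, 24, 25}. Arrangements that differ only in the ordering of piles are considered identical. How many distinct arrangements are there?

They are:
25,3,3,2
25,2,2,2,2
24,3,3,3
24,3,2,2,2
22,3,3,3,2
22,3,2,2,2,2
14,14,3,2
14,3,3,3,3,3,2,2
14,3,3,3,2,2,2,2,2
14,3,2,2,2,2,2,2,2,2
3,3,3,3,3,3,3,3,3,3,3
3,3,3,3,3,3,3,3,3,2,2,2
3,3,3,3,3,3,3,2,2,2,2,2,2
3,3,3,3,3,2,2,2,2,2,2,2,2,2
3,3,3,2,2,2,2,2,2,2,2,2,2,2,2
3,2,2,2,2,2,2,2,2,2,2,2,2,2,2,2
That's 16 in total.

16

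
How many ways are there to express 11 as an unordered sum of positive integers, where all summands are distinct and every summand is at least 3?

4

Enumerating:
11
8 + 3
7 + 4
6 + 5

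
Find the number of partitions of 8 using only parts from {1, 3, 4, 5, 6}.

Enumerating:
6, 1, 1
5, 3
5, 1, 1, 1
4, 4
4, 3, 1
4, 1, 1, 1, 1
3, 3, 1, 1
3, 1, 1, 1, 1, 1
1, 1, 1, 1, 1, 1, 1, 1
That's 9 in total.

9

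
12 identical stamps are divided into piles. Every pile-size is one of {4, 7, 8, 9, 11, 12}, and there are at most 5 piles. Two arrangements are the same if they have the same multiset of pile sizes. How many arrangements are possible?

3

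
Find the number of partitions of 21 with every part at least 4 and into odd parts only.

4

Listing the qualifying partitions of 21:
21
5,5,11
5,7,9
7,7,7
Counting gives 4.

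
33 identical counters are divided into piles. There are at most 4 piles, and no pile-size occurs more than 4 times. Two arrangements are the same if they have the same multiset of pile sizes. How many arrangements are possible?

Systematic enumeration (by largest part, then next-largest, …) yields 378.

378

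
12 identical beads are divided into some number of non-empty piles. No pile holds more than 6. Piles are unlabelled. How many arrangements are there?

58

A partial list (first 12 by largest part):
6+6
6+5+1
6+4+2
6+4+1+1
6+3+3
6+3+2+1
6+3+1+1+1
6+2+2+2
6+2+2+1+1
6+2+1+1+1+1
6+1+1+1+1+1+1
5+5+2
…and 46 more, for 58 total.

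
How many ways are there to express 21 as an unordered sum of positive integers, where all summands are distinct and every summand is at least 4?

15

They are:
21
17,4
16,5
15,6
14,7
13,8
12,9
12,5,4
11,10
11,6,4
10,7,4
10,6,5
9,8,4
9,7,5
8,7,6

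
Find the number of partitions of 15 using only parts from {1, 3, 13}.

7

Enumerating:
1,1,13
3,3,3,3,3
1,1,1,3,3,3,3
1,1,1,1,1,1,3,3,3
1,1,1,1,1,1,1,1,1,3,3
1,1,1,1,1,1,1,1,1,1,1,1,3
1,1,1,1,1,1,1,1,1,1,1,1,1,1,1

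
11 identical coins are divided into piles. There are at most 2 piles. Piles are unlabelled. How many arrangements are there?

6

The partitions of 11 that satisfy the conditions:
11
1+10
2+9
3+8
4+7
5+6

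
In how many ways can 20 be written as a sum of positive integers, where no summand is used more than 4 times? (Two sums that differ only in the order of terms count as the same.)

409

Enumerating by decreasing first part gives 409 partitions in all.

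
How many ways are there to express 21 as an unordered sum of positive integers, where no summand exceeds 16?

Enumerating by decreasing first part gives 780 partitions in all.

780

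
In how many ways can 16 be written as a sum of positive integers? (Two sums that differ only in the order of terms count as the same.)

A full systematic count gives 231.

231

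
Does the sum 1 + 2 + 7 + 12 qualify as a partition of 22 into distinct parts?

The parts sum to 22, and the condition 'all summands are distinct' holds.

Yes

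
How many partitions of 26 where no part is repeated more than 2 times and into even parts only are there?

44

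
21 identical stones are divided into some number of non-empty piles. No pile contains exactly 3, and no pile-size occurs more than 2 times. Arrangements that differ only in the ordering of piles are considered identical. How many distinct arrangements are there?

129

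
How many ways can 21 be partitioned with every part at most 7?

436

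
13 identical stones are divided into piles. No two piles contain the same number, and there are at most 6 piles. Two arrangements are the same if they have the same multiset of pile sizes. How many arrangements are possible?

18

Enumerating:
13
12 + 1
11 + 2
10 + 3
10 + 2 + 1
9 + 4
9 + 3 + 1
8 + 5
8 + 4 + 1
8 + 3 + 2
7 + 6
7 + 5 + 1
7 + 4 + 2
7 + 3 + 2 + 1
6 + 5 + 2
6 + 4 + 3
6 + 4 + 2 + 1
5 + 4 + 3 + 1
Counting gives 18.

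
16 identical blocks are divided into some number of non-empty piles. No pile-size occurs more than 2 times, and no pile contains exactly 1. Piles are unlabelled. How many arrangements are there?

37

A partial list (first 12 by largest part):
16
14+2
13+3
12+4
12+2+2
11+5
11+3+2
10+6
10+4+2
10+3+3
9+7
9+5+2
…and 25 more, for 37 total.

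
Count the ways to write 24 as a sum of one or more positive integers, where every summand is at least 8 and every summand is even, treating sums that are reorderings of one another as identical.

5

Listing the qualifying partitions of 24:
24
16 + 8
14 + 10
12 + 12
8 + 8 + 8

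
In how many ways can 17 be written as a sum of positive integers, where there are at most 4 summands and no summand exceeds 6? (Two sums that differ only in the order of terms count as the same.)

Listing the qualifying partitions of 17:
6 + 6 + 5
6 + 6 + 4 + 1
6 + 6 + 3 + 2
6 + 5 + 5 + 1
6 + 5 + 4 + 2
6 + 5 + 3 + 3
6 + 4 + 4 + 3
5 + 5 + 5 + 2
5 + 5 + 4 + 3
5 + 4 + 4 + 4

10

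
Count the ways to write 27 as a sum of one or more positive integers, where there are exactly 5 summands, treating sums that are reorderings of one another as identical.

There are 255 such partitions.

255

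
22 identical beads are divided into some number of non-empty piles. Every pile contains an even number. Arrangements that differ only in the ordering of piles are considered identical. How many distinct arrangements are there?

A partial list (first 12 by largest part):
22
2+20
4+18
2+2+18
6+16
2+4+16
2+2+2+16
8+14
2+6+14
4+4+14
2+2+4+14
2+2+2+2+14
…and 44 more, for 56 total.

56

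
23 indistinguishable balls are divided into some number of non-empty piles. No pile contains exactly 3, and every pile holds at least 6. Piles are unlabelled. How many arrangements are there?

12

Enumerating:
23
17 + 6
16 + 7
15 + 8
14 + 9
13 + 10
12 + 11
11 + 6 + 6
10 + 7 + 6
9 + 8 + 6
9 + 7 + 7
8 + 8 + 7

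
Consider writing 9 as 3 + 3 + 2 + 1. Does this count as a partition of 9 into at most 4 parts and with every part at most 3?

Yes

The parts sum to 9, and the condition 'there are at most 4 summands' holds; the condition 'no summand exceeds 3' holds.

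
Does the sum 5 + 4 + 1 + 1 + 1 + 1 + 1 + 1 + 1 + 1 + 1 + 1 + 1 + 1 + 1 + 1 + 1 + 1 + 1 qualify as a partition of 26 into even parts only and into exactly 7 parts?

No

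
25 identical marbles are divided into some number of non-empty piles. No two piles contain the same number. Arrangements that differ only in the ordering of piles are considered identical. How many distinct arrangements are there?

142

Systematic enumeration (by largest part, then next-largest, …) yields 142.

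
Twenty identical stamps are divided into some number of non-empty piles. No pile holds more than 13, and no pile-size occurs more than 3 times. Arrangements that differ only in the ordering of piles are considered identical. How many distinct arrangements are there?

Direct enumeration gives 294 partitions.

294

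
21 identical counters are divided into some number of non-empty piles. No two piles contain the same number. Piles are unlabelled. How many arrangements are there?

There are 76 such partitions.

76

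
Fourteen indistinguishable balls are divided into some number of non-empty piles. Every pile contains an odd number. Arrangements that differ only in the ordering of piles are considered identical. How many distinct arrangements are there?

They are:
1,13
3,11
1,1,1,11
5,9
1,1,3,9
1,1,1,1,1,9
7,7
1,1,5,7
1,3,3,7
1,1,1,1,3,7
1,1,1,1,1,1,1,7
1,3,5,5
1,1,1,1,5,5
3,3,3,5
1,1,1,3,3,5
1,1,1,1,1,1,3,5
1,1,1,1,1,1,1,1,1,5
1,1,3,3,3,3
1,1,1,1,1,3,3,3
1,1,1,1,1,1,1,1,3,3
1,1,1,1,1,1,1,1,1,1,1,3
1,1,1,1,1,1,1,1,1,1,1,1,1,1
That's 22 in total.

22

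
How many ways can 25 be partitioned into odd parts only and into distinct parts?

12

They are:
25
21+3+1
19+5+1
17+7+1
17+5+3
15+9+1
15+7+3
13+11+1
13+9+3
13+7+5
11+9+5
9+7+5+3+1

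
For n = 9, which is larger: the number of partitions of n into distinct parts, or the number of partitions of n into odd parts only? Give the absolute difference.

0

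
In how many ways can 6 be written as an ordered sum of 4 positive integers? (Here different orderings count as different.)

10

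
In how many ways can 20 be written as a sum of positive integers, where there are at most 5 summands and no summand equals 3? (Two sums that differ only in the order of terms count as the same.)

Counting exhaustively, 120 partitions satisfy the conditions.

120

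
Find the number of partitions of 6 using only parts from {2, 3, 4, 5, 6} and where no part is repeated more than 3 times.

4

They are:
6
4+2
3+3
2+2+2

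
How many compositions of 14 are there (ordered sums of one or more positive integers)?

The number of compositions of n is 2^(n−1); here 2^13 = 8192.

8192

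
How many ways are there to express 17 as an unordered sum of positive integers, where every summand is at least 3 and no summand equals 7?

20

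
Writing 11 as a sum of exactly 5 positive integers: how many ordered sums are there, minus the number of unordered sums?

Compositions: C(10,4) = 210.
Partitions of 11 into exactly 5 parts: 10.
Difference: 210 − 10 = 200.

200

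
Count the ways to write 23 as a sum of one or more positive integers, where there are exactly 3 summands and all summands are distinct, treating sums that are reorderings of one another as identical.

33

A partial list (first 12 by largest part):
1 + 2 + 20
1 + 3 + 19
1 + 4 + 18
2 + 3 + 18
1 + 5 + 17
2 + 4 + 17
1 + 6 + 16
2 + 5 + 16
3 + 4 + 16
1 + 7 + 15
2 + 6 + 15
3 + 5 + 15
…and 21 more, for 33 total.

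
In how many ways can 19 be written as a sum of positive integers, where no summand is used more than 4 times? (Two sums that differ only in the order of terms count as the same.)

There are 325 such partitions.

325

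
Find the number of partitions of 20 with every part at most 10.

Systematic enumeration (by largest part, then next-largest, …) yields 530.

530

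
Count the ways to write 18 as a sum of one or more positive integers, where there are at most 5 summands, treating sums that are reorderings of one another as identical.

There are 141 such partitions.

141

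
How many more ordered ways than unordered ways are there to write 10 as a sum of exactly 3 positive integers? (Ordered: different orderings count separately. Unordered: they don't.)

28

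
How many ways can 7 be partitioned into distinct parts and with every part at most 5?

Enumerating:
5,2
4,3
4,2,1
That's 3 in total.

3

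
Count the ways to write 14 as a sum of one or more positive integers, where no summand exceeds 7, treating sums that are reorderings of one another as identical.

105

Systematic enumeration (by largest part, then next-largest, …) yields 105.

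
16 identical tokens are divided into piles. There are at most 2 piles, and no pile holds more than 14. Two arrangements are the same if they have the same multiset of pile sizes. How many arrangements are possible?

The partitions of 16 that satisfy the conditions:
14+2
13+3
12+4
11+5
10+6
9+7
8+8

7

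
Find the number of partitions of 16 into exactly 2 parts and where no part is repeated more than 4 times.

8

The partitions of 16 that satisfy the conditions:
15+1
14+2
13+3
12+4
11+5
10+6
9+7
8+8
Counting gives 8.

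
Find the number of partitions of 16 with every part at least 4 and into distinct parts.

Listing the qualifying partitions of 16:
16
12,4
11,5
10,6
9,7
7,5,4
Counting gives 6.

6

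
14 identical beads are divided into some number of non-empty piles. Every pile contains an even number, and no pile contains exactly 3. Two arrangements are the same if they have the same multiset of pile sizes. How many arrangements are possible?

15

The partitions of 14 that satisfy the conditions:
14
12 + 2
10 + 4
10 + 2 + 2
8 + 6
8 + 4 + 2
8 + 2 + 2 + 2
6 + 6 + 2
6 + 4 + 4
6 + 4 + 2 + 2
6 + 2 + 2 + 2 + 2
4 + 4 + 4 + 2
4 + 4 + 2 + 2 + 2
4 + 2 + 2 + 2 + 2 + 2
2 + 2 + 2 + 2 + 2 + 2 + 2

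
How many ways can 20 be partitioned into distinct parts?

A partial list (first 12 by largest part):
20
1 + 19
2 + 18
3 + 17
1 + 2 + 17
4 + 16
1 + 3 + 16
5 + 15
1 + 4 + 15
2 + 3 + 15
6 + 14
1 + 5 + 14
…and 52 more, for 64 total.

64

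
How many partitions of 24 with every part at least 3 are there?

A full systematic count gives 110.

110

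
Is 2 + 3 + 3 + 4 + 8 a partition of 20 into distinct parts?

The parts sum to 20, and the condition 'all summands are distinct' is violated.

No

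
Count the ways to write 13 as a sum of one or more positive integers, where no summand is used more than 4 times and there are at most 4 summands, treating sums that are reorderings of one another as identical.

39

There are too many to list fully; the first 12 (by largest part) are:
13
12+1
11+2
11+1+1
10+3
10+2+1
10+1+1+1
9+4
9+3+1
9+2+2
9+2+1+1
8+5
…and 27 more, for 39 total.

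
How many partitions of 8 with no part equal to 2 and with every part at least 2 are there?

They are:
8
5+3
4+4

3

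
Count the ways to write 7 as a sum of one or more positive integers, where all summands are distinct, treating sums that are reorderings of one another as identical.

5

Enumerating:
7
1+6
2+5
3+4
1+2+4
That's 5 in total.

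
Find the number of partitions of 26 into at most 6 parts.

Direct enumeration gives 709 partitions.

709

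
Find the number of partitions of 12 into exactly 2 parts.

They are:
1+11
2+10
3+9
4+8
5+7
6+6
That's 6 in total.

6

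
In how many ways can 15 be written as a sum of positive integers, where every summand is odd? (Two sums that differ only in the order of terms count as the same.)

27

A partial list (first 12 by largest part):
15
13 + 1 + 1
11 + 3 + 1
11 + 1 + 1 + 1 + 1
9 + 5 + 1
9 + 3 + 3
9 + 3 + 1 + 1 + 1
9 + 1 + 1 + 1 + 1 + 1 + 1
7 + 7 + 1
7 + 5 + 3
7 + 5 + 1 + 1 + 1
7 + 3 + 3 + 1 + 1
…and 15 more, for 27 total.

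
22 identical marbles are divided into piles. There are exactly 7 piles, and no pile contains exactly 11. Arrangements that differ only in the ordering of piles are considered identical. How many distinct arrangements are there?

Systematic enumeration (by largest part, then next-largest, …) yields 124.

124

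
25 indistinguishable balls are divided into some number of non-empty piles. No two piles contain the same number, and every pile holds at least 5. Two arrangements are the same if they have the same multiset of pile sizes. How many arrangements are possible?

Enumerating:
25
20+5
19+6
18+7
17+8
16+9
15+10
14+11
14+6+5
13+12
13+7+5
12+8+5
12+7+6
11+9+5
11+8+6
10+9+6
10+8+7
Counting gives 17.

17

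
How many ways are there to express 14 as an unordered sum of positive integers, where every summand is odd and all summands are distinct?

3

The partitions of 14 that satisfy the conditions:
13, 1
11, 3
9, 5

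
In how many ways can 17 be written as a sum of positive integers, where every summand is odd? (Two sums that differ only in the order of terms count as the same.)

38

There are too many to list fully; the first 12 (by largest part) are:
17
15,1,1
13,3,1
13,1,1,1,1
11,5,1
11,3,3
11,3,1,1,1
11,1,1,1,1,1,1
9,7,1
9,5,3
9,5,1,1,1
9,3,3,1,1
…and 26 more, for 38 total.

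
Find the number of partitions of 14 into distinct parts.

22

The partitions of 14 that satisfy the conditions:
14
13,1
12,2
11,3
11,2,1
10,4
10,3,1
9,5
9,4,1
9,3,2
8,6
8,5,1
8,4,2
8,3,2,1
7,6,1
7,5,2
7,4,3
7,4,2,1
6,5,3
6,5,2,1
6,4,3,1
5,4,3,2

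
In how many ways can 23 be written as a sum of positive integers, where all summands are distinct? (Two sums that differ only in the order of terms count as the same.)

Enumerating by decreasing first part gives 104 partitions in all.

104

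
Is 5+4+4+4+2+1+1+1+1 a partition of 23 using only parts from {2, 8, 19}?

The parts sum to 23, and the condition 'each summand belongs to {2, 8, 19}' is violated.

No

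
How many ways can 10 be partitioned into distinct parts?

Listing the qualifying partitions of 10:
10
9, 1
8, 2
7, 3
7, 2, 1
6, 4
6, 3, 1
5, 4, 1
5, 3, 2
4, 3, 2, 1
That's 10 in total.

10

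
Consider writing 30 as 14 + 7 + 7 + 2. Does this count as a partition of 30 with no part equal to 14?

The parts sum to 30, and the condition 'no summand equals 14' is violated.

No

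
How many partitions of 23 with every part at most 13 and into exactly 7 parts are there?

Systematic enumeration (by largest part, then next-largest, …) yields 157.

157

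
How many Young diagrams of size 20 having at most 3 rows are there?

44

A partial list (first 12 by largest part):
20
19+1
18+2
18+1+1
17+3
17+2+1
16+4
16+3+1
16+2+2
15+5
15+4+1
15+3+2
…and 32 more, for 44 total.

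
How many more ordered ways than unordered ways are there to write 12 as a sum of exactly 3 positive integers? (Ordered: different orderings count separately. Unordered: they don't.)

Compositions: C(11,2) = 55.
Unordered (partitions into 3 parts): 12.
Difference: 55 − 12 = 43.

43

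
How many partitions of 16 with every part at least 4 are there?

Enumerating:
16
4 + 12
5 + 11
6 + 10
7 + 9
8 + 8
4 + 4 + 8
4 + 5 + 7
4 + 6 + 6
5 + 5 + 6
4 + 4 + 4 + 4
Counting gives 11.

11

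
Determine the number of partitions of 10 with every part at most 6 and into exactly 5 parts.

They are:
6, 1, 1, 1, 1
5, 2, 1, 1, 1
4, 3, 1, 1, 1
4, 2, 2, 1, 1
3, 3, 2, 1, 1
3, 2, 2, 2, 1
2, 2, 2, 2, 2

7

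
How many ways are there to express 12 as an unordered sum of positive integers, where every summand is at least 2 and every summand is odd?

3

Enumerating:
9,3
7,5
3,3,3,3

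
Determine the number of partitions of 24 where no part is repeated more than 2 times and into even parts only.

36

A partial list (first 12 by largest part):
24
22, 2
20, 4
20, 2, 2
18, 6
18, 4, 2
16, 8
16, 6, 2
16, 4, 4
16, 4, 2, 2
14, 10
14, 8, 2
…and 24 more, for 36 total.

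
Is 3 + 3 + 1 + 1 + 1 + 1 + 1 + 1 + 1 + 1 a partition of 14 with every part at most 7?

Yes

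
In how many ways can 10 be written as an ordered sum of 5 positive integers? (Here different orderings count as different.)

Place 4 bars in the 9 internal gaps of a row of 10 dots: C(9,4) = 126.

126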